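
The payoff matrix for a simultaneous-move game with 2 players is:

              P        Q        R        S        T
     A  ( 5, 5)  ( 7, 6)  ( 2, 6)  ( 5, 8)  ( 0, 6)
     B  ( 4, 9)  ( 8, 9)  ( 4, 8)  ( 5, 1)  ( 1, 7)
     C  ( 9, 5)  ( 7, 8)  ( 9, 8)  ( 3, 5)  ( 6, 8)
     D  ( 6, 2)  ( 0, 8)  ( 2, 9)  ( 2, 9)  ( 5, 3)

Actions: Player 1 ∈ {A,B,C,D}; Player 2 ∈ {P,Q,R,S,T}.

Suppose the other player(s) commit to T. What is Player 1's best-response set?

u_1(A vs T) = 0
u_1(B vs T) = 1
u_1(C vs T) = 6
u_1(D vs T) = 5
max payoff 6 at {C}

P1 best: {C}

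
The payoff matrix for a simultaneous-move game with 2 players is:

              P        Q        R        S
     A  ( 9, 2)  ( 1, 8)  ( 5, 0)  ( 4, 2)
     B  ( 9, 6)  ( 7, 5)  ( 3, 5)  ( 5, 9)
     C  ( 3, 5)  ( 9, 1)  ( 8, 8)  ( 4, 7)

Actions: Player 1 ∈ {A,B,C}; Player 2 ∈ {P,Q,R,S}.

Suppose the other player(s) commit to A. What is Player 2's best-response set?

P2 best: {Q}

u_2(P vs A) = 2
u_2(Q vs A) = 8
u_2(R vs A) = 0
u_2(S vs A) = 2
max payoff 8 at {Q}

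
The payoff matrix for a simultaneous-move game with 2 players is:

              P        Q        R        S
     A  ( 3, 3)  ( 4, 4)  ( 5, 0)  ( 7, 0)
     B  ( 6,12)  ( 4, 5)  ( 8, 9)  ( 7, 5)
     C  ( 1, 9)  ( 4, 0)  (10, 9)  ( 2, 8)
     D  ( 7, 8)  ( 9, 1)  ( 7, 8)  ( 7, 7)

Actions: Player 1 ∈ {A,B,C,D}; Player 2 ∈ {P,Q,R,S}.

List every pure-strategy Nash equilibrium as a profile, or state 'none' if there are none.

(A,P): not NE [P1→D gives 7>3; P2→Q gives 4>3]
(A,Q): not NE [P1→D gives 9>4]
(A,R): not NE [P1→C gives 10>5; P2→Q gives 4>0]
(A,S): not NE [P2→Q gives 4>0]
(B,P): not NE [P1→D gives 7>6]
(B,Q): not NE [P1→D gives 9>4; P2→P gives 12>5]
(B,R): not NE [P1→C gives 10>8; P2→P gives 12>9]
(B,S): not NE [P2→P gives 12>5]
(C,P): not NE [P1→D gives 7>1]
(C,Q): not NE [P1→D gives 9>4; P2→R gives 9>0]
(C,R): NE
(C,S): not NE [P1→D gives 7>2; P2→R gives 9>8]
(D,P): NE
(D,Q): not NE [P2→R gives 8>1]
(D,R): not NE [P1→C gives 10>7]
(D,S): not NE [P2→R gives 8>7]

Nash profiles: (C,R), (D,P)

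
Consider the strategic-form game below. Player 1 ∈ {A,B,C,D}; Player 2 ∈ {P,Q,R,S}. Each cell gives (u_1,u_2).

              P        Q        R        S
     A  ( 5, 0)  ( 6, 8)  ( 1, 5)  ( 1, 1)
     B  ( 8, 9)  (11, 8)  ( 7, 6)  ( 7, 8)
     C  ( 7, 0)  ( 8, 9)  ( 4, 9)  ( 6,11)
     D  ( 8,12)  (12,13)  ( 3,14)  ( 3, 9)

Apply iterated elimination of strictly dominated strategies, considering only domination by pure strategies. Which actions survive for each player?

Remaining: P1:{B,D} P2:{P,Q,R}

P1 drop A (B beats it: P:8>5 Q:11>6 R:7>1 S:7>1)
P1 drop C (B beats it: P:8>7 Q:11>8 R:7>4 S:7>6)
P2 drop S (P beats it: B:9>8 D:12>9)
P1→{B,D} P2→{P,Q,R}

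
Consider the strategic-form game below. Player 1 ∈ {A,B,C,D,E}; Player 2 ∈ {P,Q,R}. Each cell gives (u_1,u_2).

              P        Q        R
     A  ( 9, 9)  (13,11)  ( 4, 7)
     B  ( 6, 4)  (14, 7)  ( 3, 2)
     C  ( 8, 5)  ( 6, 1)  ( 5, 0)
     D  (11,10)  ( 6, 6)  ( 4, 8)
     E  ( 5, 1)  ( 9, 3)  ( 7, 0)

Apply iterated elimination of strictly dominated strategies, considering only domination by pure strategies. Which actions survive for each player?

P2 drop R (P beats it: A:9>7 B:4>2 C:5>0 D:10>8 E:1>0)
P1 drop C (A beats it: P:9>8 Q:13>6)
P1 drop E (A beats it: P:9>5 Q:13>9)
P1→{A,B,D} P2→{P,Q}

IESDS → P1:{A,B,D} P2:{P,Q}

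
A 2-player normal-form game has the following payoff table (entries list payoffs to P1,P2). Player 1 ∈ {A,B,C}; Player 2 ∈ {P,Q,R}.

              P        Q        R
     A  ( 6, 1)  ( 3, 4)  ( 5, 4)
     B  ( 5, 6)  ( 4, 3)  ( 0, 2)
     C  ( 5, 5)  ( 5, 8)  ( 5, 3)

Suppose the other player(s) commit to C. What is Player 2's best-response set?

argmax u_2 = {Q}

u_2(P vs C) = 5
u_2(Q vs C) = 8
u_2(R vs C) = 3
max payoff 8 at {Q}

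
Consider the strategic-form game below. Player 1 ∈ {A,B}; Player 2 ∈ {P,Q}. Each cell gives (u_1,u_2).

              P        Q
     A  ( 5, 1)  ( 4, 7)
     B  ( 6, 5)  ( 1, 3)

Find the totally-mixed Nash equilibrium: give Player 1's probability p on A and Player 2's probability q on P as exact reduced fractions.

(p,q) = (1/4, 3/4)

P1 indiff ⇒ q·5+(1-q)·4 = q·6+(1-q)·1 ⇒ q(-1) = (1-q)(-3) ⇒ q = 3/4
P2 indiff ⇒ p·1+(1-p)·5 = p·7+(1-p)·3 ⇒ p(-6) = (1-p)(-2) ⇒ p = 1/4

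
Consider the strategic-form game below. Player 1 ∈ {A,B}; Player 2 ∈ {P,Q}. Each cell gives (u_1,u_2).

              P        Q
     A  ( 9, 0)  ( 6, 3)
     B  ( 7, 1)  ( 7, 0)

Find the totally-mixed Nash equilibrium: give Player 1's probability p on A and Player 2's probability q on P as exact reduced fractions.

P1 indiff ⇒ q·9+(1-q)·6 = q·7+(1-q)·7 ⇒ q(2) = (1-q)(1) ⇒ q = 1/3
P2 indiff ⇒ p·0+(1-p)·1 = p·3+(1-p)·0 ⇒ p(-3) = (1-p)(-1) ⇒ p = 1/4

(p,q) = (1/4, 1/3)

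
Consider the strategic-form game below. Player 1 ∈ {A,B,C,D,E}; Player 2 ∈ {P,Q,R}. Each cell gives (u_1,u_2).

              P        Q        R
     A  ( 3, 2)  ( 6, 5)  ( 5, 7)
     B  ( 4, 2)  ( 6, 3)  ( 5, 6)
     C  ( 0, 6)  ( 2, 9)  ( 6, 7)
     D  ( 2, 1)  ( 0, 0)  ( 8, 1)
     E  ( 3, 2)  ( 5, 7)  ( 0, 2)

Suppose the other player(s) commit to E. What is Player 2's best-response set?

argmax u_2 = {Q}

u_2(P vs E) = 2
u_2(Q vs E) = 7
u_2(R vs E) = 2
max payoff 7 at {Q}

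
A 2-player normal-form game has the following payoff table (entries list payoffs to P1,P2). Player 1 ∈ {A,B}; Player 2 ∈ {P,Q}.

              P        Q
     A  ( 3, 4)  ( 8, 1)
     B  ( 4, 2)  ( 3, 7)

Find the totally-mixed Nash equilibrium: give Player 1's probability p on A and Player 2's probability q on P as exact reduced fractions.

(p,q) = (5/8, 5/6)

P1 indiff ⇒ q·3+(1-q)·8 = q·4+(1-q)·3 ⇒ q(-1) = (1-q)(-5) ⇒ q = 5/6
P2 indiff ⇒ p·4+(1-p)·2 = p·1+(1-p)·7 ⇒ p(3) = (1-p)(5) ⇒ p = 5/8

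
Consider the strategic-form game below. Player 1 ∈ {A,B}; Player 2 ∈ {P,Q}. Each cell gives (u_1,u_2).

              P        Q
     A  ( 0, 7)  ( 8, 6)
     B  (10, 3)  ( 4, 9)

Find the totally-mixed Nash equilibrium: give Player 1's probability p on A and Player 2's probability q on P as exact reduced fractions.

P1 indiff ⇒ q·0+(1-q)·8 = q·10+(1-q)·4 ⇒ q(-10) = (1-q)(-4) ⇒ q = 2/7
P2 indiff ⇒ p·7+(1-p)·3 = p·6+(1-p)·9 ⇒ p(1) = (1-p)(6) ⇒ p = 6/7

P1 mixes 6/7 on A; P2 mixes 2/7 on P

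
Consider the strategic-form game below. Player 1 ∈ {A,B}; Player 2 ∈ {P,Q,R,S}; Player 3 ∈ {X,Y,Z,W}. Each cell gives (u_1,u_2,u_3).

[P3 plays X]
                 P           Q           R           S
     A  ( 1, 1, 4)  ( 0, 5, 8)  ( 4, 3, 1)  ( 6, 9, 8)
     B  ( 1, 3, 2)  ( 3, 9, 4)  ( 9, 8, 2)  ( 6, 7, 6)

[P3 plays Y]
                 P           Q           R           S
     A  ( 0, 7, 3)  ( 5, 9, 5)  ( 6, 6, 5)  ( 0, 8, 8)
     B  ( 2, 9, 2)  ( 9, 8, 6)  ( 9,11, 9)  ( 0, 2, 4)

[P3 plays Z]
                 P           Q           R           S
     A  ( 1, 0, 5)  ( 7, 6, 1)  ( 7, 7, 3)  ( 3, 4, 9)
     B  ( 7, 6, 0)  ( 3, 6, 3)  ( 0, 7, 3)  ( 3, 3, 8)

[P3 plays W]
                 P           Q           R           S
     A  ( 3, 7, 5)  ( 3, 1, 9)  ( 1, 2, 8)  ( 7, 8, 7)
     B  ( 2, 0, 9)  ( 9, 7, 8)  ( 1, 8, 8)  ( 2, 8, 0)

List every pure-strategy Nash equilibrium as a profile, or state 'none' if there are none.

NE set: (B,R,Y)

(A,P,X): not NE [P2→S gives 9>1; P3→W gives 5>4]
(A,P,Y): not NE [P1→B gives 2>0; P2→Q gives 9>7; P3→W gives 5>3]
(A,P,Z): not NE [P1→B gives 7>1; P2→R gives 7>0]
(A,P,W): not NE [P2→S gives 8>7]
(A,Q,X): not NE [P1→B gives 3>0; P2→S gives 9>5; P3→W gives 9>8]
(A,Q,Y): not NE [P1→B gives 9>5; P3→W gives 9>5]
(A,Q,Z): not NE [P2→R gives 7>6; P3→W gives 9>1]
(A,Q,W): not NE [P1→B gives 9>3; P2→S gives 8>1]
(A,R,X): not NE [P1→B gives 9>4; P2→S gives 9>3; P3→W gives 8>1]
(A,R,Y): not NE [P1→B gives 9>6; P2→Q gives 9>6; P3→W gives 8>5]
(A,R,Z): not NE [P3→W gives 8>3]
(A,R,W): not NE [P2→S gives 8>2]
(A,S,X): not NE [P3→Z gives 9>8]
(A,S,Y): not NE [P2→Q gives 9>8; P3→Z gives 9>8]
(A,S,Z): not NE [P2→R gives 7>4]
(A,S,W): not NE [P3→Z gives 9>7]
(B,P,X): not NE [P2→Q gives 9>3; P3→W gives 9>2]
(B,P,Y): not NE [P2→R gives 11>9; P3→W gives 9>2]
(B,P,Z): not NE [P2→R gives 7>6; P3→W gives 9>0]
(B,P,W): not NE [P1→A gives 3>2; P2→S gives 8>0]
(B,Q,X): not NE [P3→W gives 8>4]
(B,Q,Y): not NE [P2→R gives 11>8; P3→W gives 8>6]
(B,Q,Z): not NE [P1→A gives 7>3; P2→R gives 7>6; P3→W gives 8>3]
(B,Q,W): not NE [P2→S gives 8>7]
(B,R,X): not NE [P2→Q gives 9>8; P3→Y gives 9>2]
(B,R,Y): NE
(B,R,Z): not NE [P1→A gives 7>0; P3→Y gives 9>3]
(B,R,W): not NE [P3→Y gives 9>8]
(B,S,X): not NE [P2→Q gives 9>7; P3→Z gives 8>6]
(B,S,Y): not NE [P2→R gives 11>2; P3→Z gives 8>4]
(B,S,Z): not NE [P2→R gives 7>3]
(B,S,W): not NE [P1→A gives 7>2; P3→Z gives 8>0]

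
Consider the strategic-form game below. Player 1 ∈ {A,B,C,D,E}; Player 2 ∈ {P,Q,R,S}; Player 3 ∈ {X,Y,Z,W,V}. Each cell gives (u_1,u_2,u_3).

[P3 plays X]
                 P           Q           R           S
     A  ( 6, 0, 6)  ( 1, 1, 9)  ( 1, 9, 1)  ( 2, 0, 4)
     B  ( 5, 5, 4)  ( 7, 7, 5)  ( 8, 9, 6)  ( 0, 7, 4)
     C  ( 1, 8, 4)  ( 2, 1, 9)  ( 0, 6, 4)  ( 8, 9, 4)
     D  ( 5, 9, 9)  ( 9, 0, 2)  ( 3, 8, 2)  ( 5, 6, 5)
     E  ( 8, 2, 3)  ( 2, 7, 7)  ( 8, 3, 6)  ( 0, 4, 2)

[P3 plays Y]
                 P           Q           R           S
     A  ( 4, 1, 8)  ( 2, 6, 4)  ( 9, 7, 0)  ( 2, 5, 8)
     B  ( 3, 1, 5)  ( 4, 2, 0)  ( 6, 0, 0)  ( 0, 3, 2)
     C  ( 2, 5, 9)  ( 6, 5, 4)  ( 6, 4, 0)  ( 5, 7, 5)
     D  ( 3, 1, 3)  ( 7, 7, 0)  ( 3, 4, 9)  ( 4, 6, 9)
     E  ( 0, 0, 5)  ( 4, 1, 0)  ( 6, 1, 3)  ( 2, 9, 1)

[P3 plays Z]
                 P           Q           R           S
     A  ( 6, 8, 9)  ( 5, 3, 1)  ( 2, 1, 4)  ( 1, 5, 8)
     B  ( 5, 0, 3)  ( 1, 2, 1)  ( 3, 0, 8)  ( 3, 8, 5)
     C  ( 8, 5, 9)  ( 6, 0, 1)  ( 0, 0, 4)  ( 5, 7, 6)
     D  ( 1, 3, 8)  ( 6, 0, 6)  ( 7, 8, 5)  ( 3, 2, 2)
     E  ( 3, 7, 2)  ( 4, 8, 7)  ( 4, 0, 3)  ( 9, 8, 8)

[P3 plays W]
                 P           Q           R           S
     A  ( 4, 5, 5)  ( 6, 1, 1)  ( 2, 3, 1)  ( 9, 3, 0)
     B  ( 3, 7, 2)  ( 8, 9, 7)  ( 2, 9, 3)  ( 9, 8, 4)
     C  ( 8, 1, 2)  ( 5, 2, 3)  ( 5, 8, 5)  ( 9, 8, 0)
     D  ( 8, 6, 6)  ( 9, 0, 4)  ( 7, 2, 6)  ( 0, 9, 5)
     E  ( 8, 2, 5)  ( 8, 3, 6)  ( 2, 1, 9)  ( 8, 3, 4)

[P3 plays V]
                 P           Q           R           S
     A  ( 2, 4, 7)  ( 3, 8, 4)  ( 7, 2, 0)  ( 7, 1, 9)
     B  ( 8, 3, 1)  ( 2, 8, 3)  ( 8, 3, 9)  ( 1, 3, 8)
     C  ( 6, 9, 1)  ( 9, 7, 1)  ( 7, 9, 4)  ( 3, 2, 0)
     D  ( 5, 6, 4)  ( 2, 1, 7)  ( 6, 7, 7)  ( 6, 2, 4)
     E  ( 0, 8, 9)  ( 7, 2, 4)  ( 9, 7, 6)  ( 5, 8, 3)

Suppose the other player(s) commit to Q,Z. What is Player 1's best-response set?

P1 best: {C,D}

u_1(A vs Q,Z) = 5
u_1(B vs Q,Z) = 1
u_1(C vs Q,Z) = 6
u_1(D vs Q,Z) = 6
u_1(E vs Q,Z) = 4
max payoff 6 at {C,D}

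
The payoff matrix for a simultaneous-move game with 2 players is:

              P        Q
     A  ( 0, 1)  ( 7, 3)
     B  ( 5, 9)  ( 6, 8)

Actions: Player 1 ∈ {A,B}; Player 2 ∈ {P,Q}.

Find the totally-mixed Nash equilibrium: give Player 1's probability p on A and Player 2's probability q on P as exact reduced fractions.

P1 indiff ⇒ q·0+(1-q)·7 = q·5+(1-q)·6 ⇒ q(-5) = (1-q)(-1) ⇒ q = 1/6
P2 indiff ⇒ p·1+(1-p)·9 = p·3+(1-p)·8 ⇒ p(-2) = (1-p)(-1) ⇒ p = 1/3

P1 mixes 1/3 on A; P2 mixes 1/6 on P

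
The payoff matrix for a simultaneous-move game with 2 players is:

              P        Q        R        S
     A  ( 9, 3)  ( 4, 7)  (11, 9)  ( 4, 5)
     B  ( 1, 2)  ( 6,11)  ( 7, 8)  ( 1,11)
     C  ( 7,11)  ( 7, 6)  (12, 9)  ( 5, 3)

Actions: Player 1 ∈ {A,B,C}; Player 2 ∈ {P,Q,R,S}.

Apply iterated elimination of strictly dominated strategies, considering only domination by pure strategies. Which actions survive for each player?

P1 drop B (C beats it: P:7>1 Q:7>6 R:12>7 S:5>1)
P2 drop Q (R beats it: A:9>7 C:9>6)
P2 drop S (R beats it: A:9>5 C:9>3)
P1→{A,C} P2→{P,R}

IESDS → P1:{A,C} P2:{P,R}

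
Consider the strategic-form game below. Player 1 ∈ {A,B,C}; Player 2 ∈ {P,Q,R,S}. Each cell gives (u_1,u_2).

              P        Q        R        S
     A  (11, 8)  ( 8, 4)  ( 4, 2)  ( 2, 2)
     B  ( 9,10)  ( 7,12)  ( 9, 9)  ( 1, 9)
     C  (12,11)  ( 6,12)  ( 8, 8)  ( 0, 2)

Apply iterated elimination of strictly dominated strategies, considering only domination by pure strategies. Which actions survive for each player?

IESDS → P1:{A,C} P2:{P,Q}

P2 drop R (P beats it: A:8>2 B:10>9 C:11>8)
P1 drop B (A beats it: P:11>9 Q:8>7 S:2>1)
P2 drop S (P beats it: A:8>2 C:11>2)
P1→{A,C} P2→{P,Q}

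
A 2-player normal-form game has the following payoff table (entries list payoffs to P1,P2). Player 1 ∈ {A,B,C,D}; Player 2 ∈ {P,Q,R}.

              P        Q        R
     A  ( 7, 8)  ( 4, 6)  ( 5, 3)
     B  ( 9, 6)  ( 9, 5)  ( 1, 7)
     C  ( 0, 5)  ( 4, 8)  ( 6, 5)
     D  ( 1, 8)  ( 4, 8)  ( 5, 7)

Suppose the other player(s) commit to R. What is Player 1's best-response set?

P1 best: {C}

u_1(A vs R) = 5
u_1(B vs R) = 1
u_1(C vs R) = 6
u_1(D vs R) = 5
max payoff 6 at {C}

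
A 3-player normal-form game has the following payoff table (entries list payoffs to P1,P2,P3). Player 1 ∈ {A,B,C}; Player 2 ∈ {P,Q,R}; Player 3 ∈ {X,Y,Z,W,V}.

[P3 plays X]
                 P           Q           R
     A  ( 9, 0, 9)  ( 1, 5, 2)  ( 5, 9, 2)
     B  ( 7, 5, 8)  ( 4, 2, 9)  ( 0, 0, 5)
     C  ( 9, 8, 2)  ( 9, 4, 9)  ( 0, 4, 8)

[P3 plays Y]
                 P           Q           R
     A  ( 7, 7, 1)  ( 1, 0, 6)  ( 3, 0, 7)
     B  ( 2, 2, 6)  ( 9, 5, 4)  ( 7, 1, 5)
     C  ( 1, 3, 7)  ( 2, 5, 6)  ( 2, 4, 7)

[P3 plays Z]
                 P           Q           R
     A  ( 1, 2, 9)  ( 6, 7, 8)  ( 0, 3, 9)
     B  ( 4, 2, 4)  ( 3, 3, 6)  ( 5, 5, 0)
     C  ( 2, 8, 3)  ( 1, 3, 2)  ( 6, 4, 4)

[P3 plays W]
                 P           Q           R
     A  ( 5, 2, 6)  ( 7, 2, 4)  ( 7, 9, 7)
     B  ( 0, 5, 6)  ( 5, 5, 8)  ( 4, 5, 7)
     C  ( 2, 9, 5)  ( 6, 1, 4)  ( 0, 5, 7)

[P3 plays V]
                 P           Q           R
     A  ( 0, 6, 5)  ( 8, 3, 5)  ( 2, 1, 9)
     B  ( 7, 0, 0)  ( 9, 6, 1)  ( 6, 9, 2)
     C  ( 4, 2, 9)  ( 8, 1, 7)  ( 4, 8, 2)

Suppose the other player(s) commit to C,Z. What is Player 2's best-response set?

BR_2 = {P}

u_2(P vs C,Z) = 8
u_2(Q vs C,Z) = 3
u_2(R vs C,Z) = 4
max payoff 8 at {P}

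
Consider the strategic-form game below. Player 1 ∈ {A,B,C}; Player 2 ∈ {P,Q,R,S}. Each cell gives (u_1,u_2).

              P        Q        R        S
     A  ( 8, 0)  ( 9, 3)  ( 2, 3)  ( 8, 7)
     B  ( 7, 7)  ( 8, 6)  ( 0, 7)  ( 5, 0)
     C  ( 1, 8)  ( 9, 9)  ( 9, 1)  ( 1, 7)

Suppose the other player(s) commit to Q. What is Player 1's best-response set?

P1 best: {A,C}

u_1(A vs Q) = 9
u_1(B vs Q) = 8
u_1(C vs Q) = 9
max payoff 9 at {A,C}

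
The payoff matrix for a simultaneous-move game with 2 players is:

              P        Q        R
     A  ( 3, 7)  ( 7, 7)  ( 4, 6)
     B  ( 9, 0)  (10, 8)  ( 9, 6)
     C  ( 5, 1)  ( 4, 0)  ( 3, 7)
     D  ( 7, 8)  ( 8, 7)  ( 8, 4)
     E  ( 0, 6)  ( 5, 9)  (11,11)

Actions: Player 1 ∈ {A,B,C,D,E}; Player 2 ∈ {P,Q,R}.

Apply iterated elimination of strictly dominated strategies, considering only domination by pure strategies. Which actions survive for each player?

P1 drop A (B beats it: P:9>3 Q:10>7 R:9>4)
P1 drop C (B beats it: P:9>5 Q:10>4 R:9>3)
P1 drop D (B beats it: P:9>7 Q:10>8 R:9>8)
P2 drop P (Q beats it: B:8>0 E:9>6)
P1→{B,E} P2→{Q,R}

Survivors P1:{B,E} P2:{Q,R}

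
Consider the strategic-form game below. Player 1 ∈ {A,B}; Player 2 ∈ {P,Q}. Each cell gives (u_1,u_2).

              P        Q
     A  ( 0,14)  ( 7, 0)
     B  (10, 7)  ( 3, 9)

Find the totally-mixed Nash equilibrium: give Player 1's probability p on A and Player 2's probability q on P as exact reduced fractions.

P1 indiff ⇒ q·0+(1-q)·7 = q·10+(1-q)·3 ⇒ q(-10) = (1-q)(-4) ⇒ q = 2/7
P2 indiff ⇒ p·14+(1-p)·7 = p·0+(1-p)·9 ⇒ p(14) = (1-p)(2) ⇒ p = 1/8

p=1/8, q=2/7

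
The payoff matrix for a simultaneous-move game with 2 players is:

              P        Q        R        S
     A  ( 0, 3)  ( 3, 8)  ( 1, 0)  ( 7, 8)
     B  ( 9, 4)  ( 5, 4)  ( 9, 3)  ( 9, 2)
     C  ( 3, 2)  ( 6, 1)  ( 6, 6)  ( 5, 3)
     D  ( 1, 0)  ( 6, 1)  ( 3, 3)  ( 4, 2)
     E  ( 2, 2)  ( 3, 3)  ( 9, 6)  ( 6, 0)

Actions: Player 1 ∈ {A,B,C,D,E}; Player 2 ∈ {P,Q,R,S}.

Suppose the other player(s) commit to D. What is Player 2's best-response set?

P2 best: {R}

u_2(P vs D) = 0
u_2(Q vs D) = 1
u_2(R vs D) = 3
u_2(S vs D) = 2
max payoff 3 at {R}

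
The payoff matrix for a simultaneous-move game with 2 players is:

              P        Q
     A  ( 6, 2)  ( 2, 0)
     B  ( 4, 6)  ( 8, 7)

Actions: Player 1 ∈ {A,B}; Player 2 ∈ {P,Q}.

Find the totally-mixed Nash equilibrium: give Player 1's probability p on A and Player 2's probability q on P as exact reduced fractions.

P1 indiff ⇒ q·6+(1-q)·2 = q·4+(1-q)·8 ⇒ q(2) = (1-q)(6) ⇒ q = 3/4
P2 indiff ⇒ p·2+(1-p)·6 = p·0+(1-p)·7 ⇒ p(2) = (1-p)(1) ⇒ p = 1/3

p=1/3, q=3/4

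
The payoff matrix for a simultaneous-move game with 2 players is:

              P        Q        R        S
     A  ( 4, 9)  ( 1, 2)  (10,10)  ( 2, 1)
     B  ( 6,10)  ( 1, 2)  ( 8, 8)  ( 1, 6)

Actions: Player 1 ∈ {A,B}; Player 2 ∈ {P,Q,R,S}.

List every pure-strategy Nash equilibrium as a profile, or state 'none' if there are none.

Nash profiles: (A,R), (B,P)

(A,P): not NE [P1→B gives 6>4; P2→R gives 10>9]
(A,Q): not NE [P2→R gives 10>2]
(A,R): NE
(A,S): not NE [P2→R gives 10>1]
(B,P): NE
(B,Q): not NE [P2→P gives 10>2]
(B,R): not NE [P1→A gives 10>8; P2→P gives 10>8]
(B,S): not NE [P1→A gives 2>1; P2→P gives 10>6]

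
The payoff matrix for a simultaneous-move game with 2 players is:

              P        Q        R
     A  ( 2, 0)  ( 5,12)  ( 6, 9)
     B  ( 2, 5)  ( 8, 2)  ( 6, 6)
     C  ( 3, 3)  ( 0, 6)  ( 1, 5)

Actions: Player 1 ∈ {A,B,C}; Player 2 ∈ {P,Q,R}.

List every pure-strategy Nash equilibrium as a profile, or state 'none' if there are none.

(A,P): not NE [P1→C gives 3>2; P2→Q gives 12>0]
(A,Q): not NE [P1→B gives 8>5]
(A,R): not NE [P2→Q gives 12>9]
(B,P): not NE [P1→C gives 3>2; P2→R gives 6>5]
(B,Q): not NE [P2→R gives 6>2]
(B,R): NE
(C,P): not NE [P2→Q gives 6>3]
(C,Q): not NE [P1→B gives 8>0]
(C,R): not NE [P1→B gives 6>1; P2→Q gives 6>5]

NE set: (B,R)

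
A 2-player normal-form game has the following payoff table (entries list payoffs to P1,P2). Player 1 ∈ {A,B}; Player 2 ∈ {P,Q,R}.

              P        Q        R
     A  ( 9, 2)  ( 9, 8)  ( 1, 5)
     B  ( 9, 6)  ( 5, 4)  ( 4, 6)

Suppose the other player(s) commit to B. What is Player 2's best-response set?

u_2(P vs B) = 6
u_2(Q vs B) = 4
u_2(R vs B) = 6
max payoff 6 at {P,R}

BR_2 = {P,R}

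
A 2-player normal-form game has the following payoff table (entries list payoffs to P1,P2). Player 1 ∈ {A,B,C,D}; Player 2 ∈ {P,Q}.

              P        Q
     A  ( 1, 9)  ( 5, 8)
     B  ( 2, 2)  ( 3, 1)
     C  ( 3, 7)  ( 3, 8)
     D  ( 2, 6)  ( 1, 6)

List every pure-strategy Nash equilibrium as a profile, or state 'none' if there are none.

PSNE: ∅

(A,P): not NE [P1→C gives 3>1]
(A,Q): not NE [P2→P gives 9>8]
(B,P): not NE [P1→C gives 3>2]
(B,Q): not NE [P1→A gives 5>3; P2→P gives 2>1]
(C,P): not NE [P2→Q gives 8>7]
(C,Q): not NE [P1→A gives 5>3]
(D,P): not NE [P1→C gives 3>2]
(D,Q): not NE [P1→A gives 5>1]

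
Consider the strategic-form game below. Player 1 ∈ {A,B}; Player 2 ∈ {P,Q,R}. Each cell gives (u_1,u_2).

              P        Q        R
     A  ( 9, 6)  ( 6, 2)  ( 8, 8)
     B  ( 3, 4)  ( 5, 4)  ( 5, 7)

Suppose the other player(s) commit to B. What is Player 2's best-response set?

u_2(P vs B) = 4
u_2(Q vs B) = 4
u_2(R vs B) = 7
max payoff 7 at {R}

P2 best: {R}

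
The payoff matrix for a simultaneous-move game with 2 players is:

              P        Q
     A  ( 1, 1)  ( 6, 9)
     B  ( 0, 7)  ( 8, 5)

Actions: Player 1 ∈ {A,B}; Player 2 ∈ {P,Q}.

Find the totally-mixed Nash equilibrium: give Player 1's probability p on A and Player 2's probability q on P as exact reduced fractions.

P1 indiff ⇒ q·1+(1-q)·6 = q·0+(1-q)·8 ⇒ q(1) = (1-q)(2) ⇒ q = 2/3
P2 indiff ⇒ p·1+(1-p)·7 = p·9+(1-p)·5 ⇒ p(-8) = (1-p)(-2) ⇒ p = 1/5

P1 mixes 1/5 on A; P2 mixes 2/3 on P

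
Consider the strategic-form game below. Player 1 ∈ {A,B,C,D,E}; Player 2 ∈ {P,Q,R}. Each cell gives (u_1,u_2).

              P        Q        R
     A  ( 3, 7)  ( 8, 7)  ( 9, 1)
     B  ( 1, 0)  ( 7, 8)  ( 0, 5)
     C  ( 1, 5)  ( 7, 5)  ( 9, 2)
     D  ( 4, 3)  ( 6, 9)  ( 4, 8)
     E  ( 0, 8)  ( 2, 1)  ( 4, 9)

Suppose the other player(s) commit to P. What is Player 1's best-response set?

u_1(A vs P) = 3
u_1(B vs P) = 1
u_1(C vs P) = 1
u_1(D vs P) = 4
u_1(E vs P) = 0
max payoff 4 at {D}

argmax u_1 = {D}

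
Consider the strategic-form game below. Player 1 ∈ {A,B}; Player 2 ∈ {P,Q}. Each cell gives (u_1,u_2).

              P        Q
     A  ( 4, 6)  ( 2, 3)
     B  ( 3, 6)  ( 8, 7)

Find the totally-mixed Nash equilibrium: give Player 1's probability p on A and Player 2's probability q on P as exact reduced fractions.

P1 indiff ⇒ q·4+(1-q)·2 = q·3+(1-q)·8 ⇒ q(1) = (1-q)(6) ⇒ q = 6/7
P2 indiff ⇒ p·6+(1-p)·6 = p·3+(1-p)·7 ⇒ p(3) = (1-p)(1) ⇒ p = 1/4

p=1/4, q=6/7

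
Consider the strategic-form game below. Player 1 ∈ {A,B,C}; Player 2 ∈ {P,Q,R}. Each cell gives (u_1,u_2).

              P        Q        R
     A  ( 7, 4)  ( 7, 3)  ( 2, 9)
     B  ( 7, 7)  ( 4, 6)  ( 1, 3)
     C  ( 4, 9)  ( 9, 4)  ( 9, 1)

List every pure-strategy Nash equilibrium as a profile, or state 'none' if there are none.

(A,P): not NE [P2→R gives 9>4]
(A,Q): not NE [P1→C gives 9>7; P2→R gives 9>3]
(A,R): not NE [P1→C gives 9>2]
(B,P): NE
(B,Q): not NE [P1→C gives 9>4; P2→P gives 7>6]
(B,R): not NE [P1→C gives 9>1; P2→P gives 7>3]
(C,P): not NE [P1→B gives 7>4]
(C,Q): not NE [P2→P gives 9>4]
(C,R): not NE [P2→P gives 9>1]

Nash profiles: (B,P)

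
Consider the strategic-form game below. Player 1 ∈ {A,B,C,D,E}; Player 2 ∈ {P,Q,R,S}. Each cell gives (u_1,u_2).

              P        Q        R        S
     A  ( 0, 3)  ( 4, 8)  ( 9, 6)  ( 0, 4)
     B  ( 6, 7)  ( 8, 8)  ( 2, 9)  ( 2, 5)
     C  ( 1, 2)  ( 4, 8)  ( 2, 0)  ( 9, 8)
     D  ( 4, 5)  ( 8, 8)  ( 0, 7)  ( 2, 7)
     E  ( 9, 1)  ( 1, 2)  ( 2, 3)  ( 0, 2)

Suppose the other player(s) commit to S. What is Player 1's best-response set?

u_1(A vs S) = 0
u_1(B vs S) = 2
u_1(C vs S) = 9
u_1(D vs S) = 2
u_1(E vs S) = 0
max payoff 9 at {C}

P1 best: {C}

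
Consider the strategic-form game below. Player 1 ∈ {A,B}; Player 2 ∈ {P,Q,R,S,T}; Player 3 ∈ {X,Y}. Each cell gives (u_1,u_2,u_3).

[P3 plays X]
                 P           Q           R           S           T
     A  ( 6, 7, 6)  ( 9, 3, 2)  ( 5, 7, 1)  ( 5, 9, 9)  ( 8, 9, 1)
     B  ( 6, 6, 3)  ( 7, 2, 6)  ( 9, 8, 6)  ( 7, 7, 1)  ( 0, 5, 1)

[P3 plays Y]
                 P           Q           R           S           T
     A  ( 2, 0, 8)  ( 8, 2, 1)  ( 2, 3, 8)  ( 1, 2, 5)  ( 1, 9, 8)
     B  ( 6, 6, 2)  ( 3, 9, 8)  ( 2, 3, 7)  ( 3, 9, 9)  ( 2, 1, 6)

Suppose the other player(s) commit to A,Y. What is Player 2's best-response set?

u_2(P vs A,Y) = 0
u_2(Q vs A,Y) = 2
u_2(R vs A,Y) = 3
u_2(S vs A,Y) = 2
u_2(T vs A,Y) = 9
max payoff 9 at {T}

BR_2 = {T}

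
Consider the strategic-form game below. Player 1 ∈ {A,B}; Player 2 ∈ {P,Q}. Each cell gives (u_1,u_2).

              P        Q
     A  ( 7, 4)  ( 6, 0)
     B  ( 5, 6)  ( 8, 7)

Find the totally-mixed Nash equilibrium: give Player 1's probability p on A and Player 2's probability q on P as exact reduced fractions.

(p,q) = (1/5, 1/2)

P1 indiff ⇒ q·7+(1-q)·6 = q·5+(1-q)·8 ⇒ q(2) = (1-q)(2) ⇒ q = 1/2
P2 indiff ⇒ p·4+(1-p)·6 = p·0+(1-p)·7 ⇒ p(4) = (1-p)(1) ⇒ p = 1/5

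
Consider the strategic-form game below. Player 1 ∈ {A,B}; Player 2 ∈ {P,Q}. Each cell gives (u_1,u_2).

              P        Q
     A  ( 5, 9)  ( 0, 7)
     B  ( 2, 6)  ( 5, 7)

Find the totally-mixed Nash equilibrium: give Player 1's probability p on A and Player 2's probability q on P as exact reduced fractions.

(p,q) = (1/3, 5/8)

P1 indiff ⇒ q·5+(1-q)·0 = q·2+(1-q)·5 ⇒ q(3) = (1-q)(5) ⇒ q = 5/8
P2 indiff ⇒ p·9+(1-p)·6 = p·7+(1-p)·7 ⇒ p(2) = (1-p)(1) ⇒ p = 1/3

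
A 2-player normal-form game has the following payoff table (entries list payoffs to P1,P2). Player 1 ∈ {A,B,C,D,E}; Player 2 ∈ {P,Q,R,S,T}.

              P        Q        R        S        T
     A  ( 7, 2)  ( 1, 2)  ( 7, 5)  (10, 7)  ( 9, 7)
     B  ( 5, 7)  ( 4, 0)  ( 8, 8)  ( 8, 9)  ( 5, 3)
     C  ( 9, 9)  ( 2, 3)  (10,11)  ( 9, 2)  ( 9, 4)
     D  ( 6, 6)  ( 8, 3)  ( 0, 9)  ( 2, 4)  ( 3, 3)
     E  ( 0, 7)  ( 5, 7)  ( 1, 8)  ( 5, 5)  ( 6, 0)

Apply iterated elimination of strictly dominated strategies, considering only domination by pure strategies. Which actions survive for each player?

P2 drop P (R beats it: A:5>2 B:8>7 C:11>9 D:9>6 E:8>7)
P2 drop Q (R beats it: A:5>2 B:8>0 C:11>3 D:9>3 E:8>7)
P1 drop B (C beats it: R:10>8 S:9>8 T:9>5)
P1 drop D (A beats it: R:7>0 S:10>2 T:9>3)
P1 drop E (A beats it: R:7>1 S:10>5 T:9>6)
P1→{A,C} P2→{R,S,T}

Survivors P1:{A,C} P2:{R,S,T}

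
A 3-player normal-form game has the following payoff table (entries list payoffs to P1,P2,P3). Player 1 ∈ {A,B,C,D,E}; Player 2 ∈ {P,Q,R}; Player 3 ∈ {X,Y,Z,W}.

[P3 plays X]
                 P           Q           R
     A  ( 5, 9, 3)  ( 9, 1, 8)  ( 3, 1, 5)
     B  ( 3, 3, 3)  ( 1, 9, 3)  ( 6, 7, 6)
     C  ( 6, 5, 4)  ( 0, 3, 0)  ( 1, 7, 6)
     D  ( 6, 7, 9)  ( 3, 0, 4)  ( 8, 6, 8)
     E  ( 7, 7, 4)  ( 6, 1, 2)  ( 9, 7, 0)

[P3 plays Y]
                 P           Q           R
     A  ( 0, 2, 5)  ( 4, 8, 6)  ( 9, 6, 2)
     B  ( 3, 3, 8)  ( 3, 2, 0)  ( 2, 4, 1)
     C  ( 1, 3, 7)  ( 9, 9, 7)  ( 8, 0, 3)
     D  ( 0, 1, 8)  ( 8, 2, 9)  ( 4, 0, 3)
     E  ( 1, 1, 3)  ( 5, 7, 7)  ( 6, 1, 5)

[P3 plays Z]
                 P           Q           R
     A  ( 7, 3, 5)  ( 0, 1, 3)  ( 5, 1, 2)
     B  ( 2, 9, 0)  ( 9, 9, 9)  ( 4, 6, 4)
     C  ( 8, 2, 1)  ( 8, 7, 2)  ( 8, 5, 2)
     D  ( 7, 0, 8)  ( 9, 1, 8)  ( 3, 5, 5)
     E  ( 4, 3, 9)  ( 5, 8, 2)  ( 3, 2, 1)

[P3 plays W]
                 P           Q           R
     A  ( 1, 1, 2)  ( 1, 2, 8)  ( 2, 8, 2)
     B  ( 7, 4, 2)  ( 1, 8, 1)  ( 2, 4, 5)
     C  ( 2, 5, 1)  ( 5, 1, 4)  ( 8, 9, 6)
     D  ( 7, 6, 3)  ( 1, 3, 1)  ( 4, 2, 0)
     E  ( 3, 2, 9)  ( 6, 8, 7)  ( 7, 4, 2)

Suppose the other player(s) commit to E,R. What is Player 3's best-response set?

u_3(X vs E,R) = 0
u_3(Y vs E,R) = 5
u_3(Z vs E,R) = 1
u_3(W vs E,R) = 2
max payoff 5 at {Y}

BR_3 = {Y}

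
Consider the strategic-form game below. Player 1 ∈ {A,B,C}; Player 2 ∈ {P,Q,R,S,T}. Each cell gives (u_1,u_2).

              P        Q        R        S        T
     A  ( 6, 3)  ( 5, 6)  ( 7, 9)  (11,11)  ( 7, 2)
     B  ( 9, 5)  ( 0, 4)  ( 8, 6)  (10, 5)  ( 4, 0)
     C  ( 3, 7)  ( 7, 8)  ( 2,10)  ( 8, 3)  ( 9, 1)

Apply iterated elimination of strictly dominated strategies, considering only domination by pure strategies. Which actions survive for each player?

Remaining: P1:{A,B} P2:{R,S}

P2 drop P (R beats it: A:9>3 B:6>5 C:10>7)
P2 drop Q (R beats it: A:9>6 B:6>4 C:10>8)
P2 drop T (R beats it: A:9>2 B:6>0 C:10>1)
P1 drop C (A beats it: R:7>2 S:11>8)
P1→{A,B} P2→{R,S}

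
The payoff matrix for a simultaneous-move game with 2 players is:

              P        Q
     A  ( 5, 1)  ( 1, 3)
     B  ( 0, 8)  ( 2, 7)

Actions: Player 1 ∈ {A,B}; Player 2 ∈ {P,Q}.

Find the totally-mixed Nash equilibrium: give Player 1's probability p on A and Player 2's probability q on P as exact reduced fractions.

(p,q) = (1/3, 1/6)

P1 indiff ⇒ q·5+(1-q)·1 = q·0+(1-q)·2 ⇒ q(5) = (1-q)(1) ⇒ q = 1/6
P2 indiff ⇒ p·1+(1-p)·8 = p·3+(1-p)·7 ⇒ p(-2) = (1-p)(-1) ⇒ p = 1/3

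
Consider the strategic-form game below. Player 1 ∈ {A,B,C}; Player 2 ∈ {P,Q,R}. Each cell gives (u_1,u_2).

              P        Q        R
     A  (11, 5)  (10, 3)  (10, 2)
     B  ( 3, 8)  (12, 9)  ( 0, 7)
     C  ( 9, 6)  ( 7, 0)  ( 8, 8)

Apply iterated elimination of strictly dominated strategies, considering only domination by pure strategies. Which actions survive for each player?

P1 drop C (A beats it: P:11>9 Q:10>7 R:10>8)
P2 drop R (P beats it: A:5>2 B:8>7)
P1→{A,B} P2→{P,Q}

Remaining: P1:{A,B} P2:{P,Q}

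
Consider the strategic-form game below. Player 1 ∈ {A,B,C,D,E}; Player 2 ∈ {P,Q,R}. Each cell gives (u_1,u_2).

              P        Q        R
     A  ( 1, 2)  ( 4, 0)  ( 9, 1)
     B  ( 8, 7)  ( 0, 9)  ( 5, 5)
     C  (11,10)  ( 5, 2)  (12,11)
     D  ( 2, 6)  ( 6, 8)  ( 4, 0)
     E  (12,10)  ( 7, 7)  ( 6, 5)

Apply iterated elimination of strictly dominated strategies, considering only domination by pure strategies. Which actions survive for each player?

Survivors P1:{C,E} P2:{P,R}

P1 drop A (C beats it: P:11>1 Q:5>4 R:12>9)
P1 drop B (C beats it: P:11>8 Q:5>0 R:12>5)
P1 drop D (E beats it: P:12>2 Q:7>6 R:6>4)
P2 drop Q (P beats it: C:10>2 E:10>7)
P1→{C,E} P2→{P,R}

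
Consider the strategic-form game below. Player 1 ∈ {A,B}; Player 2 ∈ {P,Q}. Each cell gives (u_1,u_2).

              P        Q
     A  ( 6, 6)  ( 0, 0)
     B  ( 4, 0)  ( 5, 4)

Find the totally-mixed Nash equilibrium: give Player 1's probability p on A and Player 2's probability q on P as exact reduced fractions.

P1 indiff ⇒ q·6+(1-q)·0 = q·4+(1-q)·5 ⇒ q(2) = (1-q)(5) ⇒ q = 5/7
P2 indiff ⇒ p·6+(1-p)·0 = p·0+(1-p)·4 ⇒ p(6) = (1-p)(4) ⇒ p = 2/5

(p,q) = (2/5, 5/7)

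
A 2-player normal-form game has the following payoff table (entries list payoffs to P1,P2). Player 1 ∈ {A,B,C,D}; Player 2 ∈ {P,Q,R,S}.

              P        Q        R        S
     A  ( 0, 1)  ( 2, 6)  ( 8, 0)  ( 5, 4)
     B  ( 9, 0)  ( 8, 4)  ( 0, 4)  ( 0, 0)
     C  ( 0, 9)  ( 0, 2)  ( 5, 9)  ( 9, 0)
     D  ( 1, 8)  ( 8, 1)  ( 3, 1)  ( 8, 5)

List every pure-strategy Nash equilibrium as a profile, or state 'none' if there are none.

NE set: (B,Q)

(A,P): not NE [P1→B gives 9>0; P2→Q gives 6>1]
(A,Q): not NE [P1→D gives 8>2]
(A,R): not NE [P2→Q gives 6>0]
(A,S): not NE [P1→C gives 9>5; P2→Q gives 6>4]
(B,P): not NE [P2→R gives 4>0]
(B,Q): NE
(B,R): not NE [P1→A gives 8>0]
(B,S): not NE [P1→C gives 9>0; P2→R gives 4>0]
(C,P): not NE [P1→B gives 9>0]
(C,Q): not NE [P1→D gives 8>0; P2→R gives 9>2]
(C,R): not NE [P1→A gives 8>5]
(C,S): not NE [P2→R gives 9>0]
(D,P): not NE [P1→B gives 9>1]
(D,Q): not NE [P2→P gives 8>1]
(D,R): not NE [P1→A gives 8>3; P2→P gives 8>1]
(D,S): not NE [P1→C gives 9>8; P2→P gives 8>5]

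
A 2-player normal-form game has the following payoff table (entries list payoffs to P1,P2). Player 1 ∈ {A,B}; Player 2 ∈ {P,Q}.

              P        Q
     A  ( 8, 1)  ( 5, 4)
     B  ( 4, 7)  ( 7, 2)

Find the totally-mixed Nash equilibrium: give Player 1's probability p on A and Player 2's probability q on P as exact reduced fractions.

(p,q) = (5/8, 1/3)

P1 indiff ⇒ q·8+(1-q)·5 = q·4+(1-q)·7 ⇒ q(4) = (1-q)(2) ⇒ q = 1/3
P2 indiff ⇒ p·1+(1-p)·7 = p·4+(1-p)·2 ⇒ p(-3) = (1-p)(-5) ⇒ p = 5/8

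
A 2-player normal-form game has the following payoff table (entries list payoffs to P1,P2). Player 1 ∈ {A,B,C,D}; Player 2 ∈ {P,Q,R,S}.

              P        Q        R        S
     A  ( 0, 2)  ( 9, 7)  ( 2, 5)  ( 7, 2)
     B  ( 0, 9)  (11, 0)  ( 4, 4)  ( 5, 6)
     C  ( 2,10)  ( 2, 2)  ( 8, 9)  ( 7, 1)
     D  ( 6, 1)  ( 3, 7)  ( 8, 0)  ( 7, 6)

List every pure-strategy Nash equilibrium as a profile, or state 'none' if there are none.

(A,P): not NE [P1→D gives 6>0; P2→Q gives 7>2]
(A,Q): not NE [P1→B gives 11>9]
(A,R): not NE [P1→D gives 8>2; P2→Q gives 7>5]
(A,S): not NE [P2→Q gives 7>2]
(B,P): not NE [P1→D gives 6>0]
(B,Q): not NE [P2→P gives 9>0]
(B,R): not NE [P1→D gives 8>4; P2→P gives 9>4]
(B,S): not NE [P1→D gives 7>5; P2→P gives 9>6]
(C,P): not NE [P1→D gives 6>2]
(C,Q): not NE [P1→B gives 11>2; P2→P gives 10>2]
(C,R): not NE [P2→P gives 10>9]
(C,S): not NE [P2→P gives 10>1]
(D,P): not NE [P2→Q gives 7>1]
(D,Q): not NE [P1→B gives 11>3]
(D,R): not NE [P2→Q gives 7>0]
(D,S): not NE [P2→Q gives 7>6]

Equilibria: none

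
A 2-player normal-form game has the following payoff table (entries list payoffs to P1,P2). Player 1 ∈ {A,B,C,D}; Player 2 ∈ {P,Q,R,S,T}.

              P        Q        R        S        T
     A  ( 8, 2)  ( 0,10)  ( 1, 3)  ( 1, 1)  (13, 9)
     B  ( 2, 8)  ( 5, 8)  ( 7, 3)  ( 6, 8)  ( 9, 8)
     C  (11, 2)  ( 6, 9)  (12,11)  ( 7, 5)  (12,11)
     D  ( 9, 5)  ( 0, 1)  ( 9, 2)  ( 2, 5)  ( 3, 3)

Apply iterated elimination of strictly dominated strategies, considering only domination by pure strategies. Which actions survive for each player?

Remaining: P1:{A,C} P2:{Q,R,T}

P1 drop B (C beats it: P:11>2 Q:6>5 R:12>7 S:7>6 T:12>9)
P1 drop D (C beats it: P:11>9 Q:6>0 R:12>9 S:7>2 T:12>3)
P2 drop P (Q beats it: A:10>2 C:9>2)
P2 drop S (Q beats it: A:10>1 C:9>5)
P1→{A,C} P2→{Q,R,T}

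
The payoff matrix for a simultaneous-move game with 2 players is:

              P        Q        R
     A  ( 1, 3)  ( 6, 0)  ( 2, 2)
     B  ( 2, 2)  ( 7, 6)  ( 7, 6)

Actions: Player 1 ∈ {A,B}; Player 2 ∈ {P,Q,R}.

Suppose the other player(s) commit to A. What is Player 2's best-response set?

argmax u_2 = {P}

u_2(P vs A) = 3
u_2(Q vs A) = 0
u_2(R vs A) = 2
max payoff 3 at {P}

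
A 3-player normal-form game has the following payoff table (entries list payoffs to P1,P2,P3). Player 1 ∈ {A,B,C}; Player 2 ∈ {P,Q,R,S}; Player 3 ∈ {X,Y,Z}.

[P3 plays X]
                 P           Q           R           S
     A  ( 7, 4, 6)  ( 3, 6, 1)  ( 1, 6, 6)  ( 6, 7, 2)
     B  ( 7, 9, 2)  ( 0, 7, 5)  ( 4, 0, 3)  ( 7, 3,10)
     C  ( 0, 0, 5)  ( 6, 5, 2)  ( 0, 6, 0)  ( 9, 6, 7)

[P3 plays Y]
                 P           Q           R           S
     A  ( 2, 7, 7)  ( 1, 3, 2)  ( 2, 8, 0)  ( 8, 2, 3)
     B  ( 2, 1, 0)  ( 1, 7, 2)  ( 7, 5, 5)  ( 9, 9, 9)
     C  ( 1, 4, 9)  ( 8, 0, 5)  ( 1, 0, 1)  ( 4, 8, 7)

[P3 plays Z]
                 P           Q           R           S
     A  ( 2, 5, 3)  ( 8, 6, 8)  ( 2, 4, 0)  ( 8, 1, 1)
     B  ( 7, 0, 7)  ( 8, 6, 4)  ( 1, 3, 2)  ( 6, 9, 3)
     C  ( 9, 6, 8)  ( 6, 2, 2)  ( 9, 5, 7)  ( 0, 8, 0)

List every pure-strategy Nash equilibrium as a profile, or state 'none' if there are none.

(A,P,X): not NE [P2→S gives 7>4; P3→Y gives 7>6]
(A,P,Y): not NE [P2→R gives 8>7]
(A,P,Z): not NE [P1→C gives 9>2; P2→Q gives 6>5; P3→Y gives 7>3]
(A,Q,X): not NE [P1→C gives 6>3; P2→S gives 7>6; P3→Z gives 8>1]
(A,Q,Y): not NE [P1→C gives 8>1; P2→R gives 8>3; P3→Z gives 8>2]
(A,Q,Z): NE
(A,R,X): not NE [P1→B gives 4>1; P2→S gives 7>6]
(A,R,Y): not NE [P1→B gives 7>2; P3→X gives 6>0]
(A,R,Z): not NE [P1→C gives 9>2; P2→Q gives 6>4; P3→X gives 6>0]
(A,S,X): not NE [P1→C gives 9>6; P3→Y gives 3>2]
(A,S,Y): not NE [P1→B gives 9>8; P2→R gives 8>2]
(A,S,Z): not NE [P2→Q gives 6>1; P3→Y gives 3>1]
(B,P,X): not NE [P3→Z gives 7>2]
(B,P,Y): not NE [P2→S gives 9>1; P3→Z gives 7>0]
(B,P,Z): not NE [P1→C gives 9>7; P2→S gives 9>0]
(B,Q,X): not NE [P1→C gives 6>0; P2→P gives 9>7]
(B,Q,Y): not NE [P1→C gives 8>1; P2→S gives 9>7; P3→X gives 5>2]
(B,Q,Z): not NE [P2→S gives 9>6; P3→X gives 5>4]
(B,R,X): not NE [P2→P gives 9>0; P3→Y gives 5>3]
(B,R,Y): not NE [P2→S gives 9>5]
(B,R,Z): not NE [P1→C gives 9>1; P2→S gives 9>3; P3→Y gives 5>2]
(B,S,X): not NE [P1→C gives 9>7; P2→P gives 9>3]
(B,S,Y): not NE [P3→X gives 10>9]
(B,S,Z): not NE [P1→A gives 8>6; P3→X gives 10>3]
(C,P,X): not NE [P1→B gives 7>0; P2→S gives 6>0; P3→Y gives 9>5]
(C,P,Y): not NE [P1→B gives 2>1; P2→S gives 8>4]
(C,P,Z): not NE [P2→S gives 8>6; P3→Y gives 9>8]
(C,Q,X): not NE [P2→S gives 6>5; P3→Y gives 5>2]
(C,Q,Y): not NE [P2→S gives 8>0]
(C,Q,Z): not NE [P1→B gives 8>6; P2→S gives 8>2; P3→Y gives 5>2]
(C,R,X): not NE [P1→B gives 4>0; P3→Z gives 7>0]
(C,R,Y): not NE [P1→B gives 7>1; P2→S gives 8>0; P3→Z gives 7>1]
(C,R,Z): not NE [P2→S gives 8>5]
(C,S,X): NE
(C,S,Y): not NE [P1→B gives 9>4]
(C,S,Z): not NE [P1→A gives 8>0; P3→Y gives 7>0]

NE set: (A,Q,Z), (C,S,X)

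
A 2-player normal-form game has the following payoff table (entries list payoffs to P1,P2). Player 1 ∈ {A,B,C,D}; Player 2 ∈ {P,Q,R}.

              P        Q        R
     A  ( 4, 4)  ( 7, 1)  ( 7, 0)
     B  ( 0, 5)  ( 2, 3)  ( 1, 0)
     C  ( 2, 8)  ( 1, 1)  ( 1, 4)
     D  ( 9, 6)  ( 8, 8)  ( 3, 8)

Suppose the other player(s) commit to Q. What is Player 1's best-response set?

u_1(A vs Q) = 7
u_1(B vs Q) = 2
u_1(C vs Q) = 1
u_1(D vs Q) = 8
max payoff 8 at {D}

argmax u_1 = {D}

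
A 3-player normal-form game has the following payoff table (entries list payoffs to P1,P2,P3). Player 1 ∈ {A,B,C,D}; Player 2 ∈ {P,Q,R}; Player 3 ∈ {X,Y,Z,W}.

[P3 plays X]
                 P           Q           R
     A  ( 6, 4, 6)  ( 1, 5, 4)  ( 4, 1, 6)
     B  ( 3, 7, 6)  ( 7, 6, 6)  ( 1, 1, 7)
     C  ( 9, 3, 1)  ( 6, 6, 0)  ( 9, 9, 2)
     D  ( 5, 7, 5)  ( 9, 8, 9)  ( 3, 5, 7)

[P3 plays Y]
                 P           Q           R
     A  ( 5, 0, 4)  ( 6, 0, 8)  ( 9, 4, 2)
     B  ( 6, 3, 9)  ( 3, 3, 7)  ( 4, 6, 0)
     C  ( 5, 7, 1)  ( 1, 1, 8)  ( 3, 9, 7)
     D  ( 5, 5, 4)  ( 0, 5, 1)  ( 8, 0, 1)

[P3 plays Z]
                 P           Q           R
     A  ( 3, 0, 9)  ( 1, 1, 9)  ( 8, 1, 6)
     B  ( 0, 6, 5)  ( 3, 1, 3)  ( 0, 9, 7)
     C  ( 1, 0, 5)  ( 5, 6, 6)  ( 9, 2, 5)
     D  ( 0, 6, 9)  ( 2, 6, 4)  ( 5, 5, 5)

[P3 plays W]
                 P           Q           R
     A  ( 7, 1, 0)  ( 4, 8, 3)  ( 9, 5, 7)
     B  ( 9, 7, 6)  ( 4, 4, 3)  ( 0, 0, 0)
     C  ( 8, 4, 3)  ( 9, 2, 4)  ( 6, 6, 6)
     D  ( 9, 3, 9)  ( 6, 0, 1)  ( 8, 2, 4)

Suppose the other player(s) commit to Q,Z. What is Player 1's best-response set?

P1 best: {C}

u_1(A vs Q,Z) = 1
u_1(B vs Q,Z) = 3
u_1(C vs Q,Z) = 5
u_1(D vs Q,Z) = 2
max payoff 5 at {C}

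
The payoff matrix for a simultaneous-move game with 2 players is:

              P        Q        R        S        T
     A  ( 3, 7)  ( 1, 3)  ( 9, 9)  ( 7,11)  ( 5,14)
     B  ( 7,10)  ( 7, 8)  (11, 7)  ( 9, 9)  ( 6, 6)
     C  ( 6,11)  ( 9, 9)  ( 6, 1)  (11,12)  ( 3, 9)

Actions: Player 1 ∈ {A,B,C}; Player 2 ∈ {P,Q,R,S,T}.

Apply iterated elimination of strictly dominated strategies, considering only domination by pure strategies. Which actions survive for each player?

P1 drop A (B beats it: P:7>3 Q:7>1 R:11>9 S:9>7 T:6>5)
P2 drop Q (P beats it: B:10>8 C:11>9)
P2 drop R (P beats it: B:10>7 C:11>1)
P2 drop T (P beats it: B:10>6 C:11>9)
P1→{B,C} P2→{P,S}

Remaining: P1:{B,C} P2:{P,S}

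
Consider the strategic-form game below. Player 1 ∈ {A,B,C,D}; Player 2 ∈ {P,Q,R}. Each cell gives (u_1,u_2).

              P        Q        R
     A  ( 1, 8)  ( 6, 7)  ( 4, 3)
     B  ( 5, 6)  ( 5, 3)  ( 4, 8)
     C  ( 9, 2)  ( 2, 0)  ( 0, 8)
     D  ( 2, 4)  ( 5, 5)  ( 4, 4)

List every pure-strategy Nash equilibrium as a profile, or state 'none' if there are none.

NE set: (B,R)

(A,P): not NE [P1→C gives 9>1]
(A,Q): not NE [P2→P gives 8>7]
(A,R): not NE [P2→P gives 8>3]
(B,P): not NE [P1→C gives 9>5; P2→R gives 8>6]
(B,Q): not NE [P1→A gives 6>5; P2→R gives 8>3]
(B,R): NE
(C,P): not NE [P2→R gives 8>2]
(C,Q): not NE [P1→A gives 6>2; P2→R gives 8>0]
(C,R): not NE [P1→D gives 4>0]
(D,P): not NE [P1→C gives 9>2; P2→Q gives 5>4]
(D,Q): not NE [P1→A gives 6>5]
(D,R): not NE [P2→Q gives 5>4]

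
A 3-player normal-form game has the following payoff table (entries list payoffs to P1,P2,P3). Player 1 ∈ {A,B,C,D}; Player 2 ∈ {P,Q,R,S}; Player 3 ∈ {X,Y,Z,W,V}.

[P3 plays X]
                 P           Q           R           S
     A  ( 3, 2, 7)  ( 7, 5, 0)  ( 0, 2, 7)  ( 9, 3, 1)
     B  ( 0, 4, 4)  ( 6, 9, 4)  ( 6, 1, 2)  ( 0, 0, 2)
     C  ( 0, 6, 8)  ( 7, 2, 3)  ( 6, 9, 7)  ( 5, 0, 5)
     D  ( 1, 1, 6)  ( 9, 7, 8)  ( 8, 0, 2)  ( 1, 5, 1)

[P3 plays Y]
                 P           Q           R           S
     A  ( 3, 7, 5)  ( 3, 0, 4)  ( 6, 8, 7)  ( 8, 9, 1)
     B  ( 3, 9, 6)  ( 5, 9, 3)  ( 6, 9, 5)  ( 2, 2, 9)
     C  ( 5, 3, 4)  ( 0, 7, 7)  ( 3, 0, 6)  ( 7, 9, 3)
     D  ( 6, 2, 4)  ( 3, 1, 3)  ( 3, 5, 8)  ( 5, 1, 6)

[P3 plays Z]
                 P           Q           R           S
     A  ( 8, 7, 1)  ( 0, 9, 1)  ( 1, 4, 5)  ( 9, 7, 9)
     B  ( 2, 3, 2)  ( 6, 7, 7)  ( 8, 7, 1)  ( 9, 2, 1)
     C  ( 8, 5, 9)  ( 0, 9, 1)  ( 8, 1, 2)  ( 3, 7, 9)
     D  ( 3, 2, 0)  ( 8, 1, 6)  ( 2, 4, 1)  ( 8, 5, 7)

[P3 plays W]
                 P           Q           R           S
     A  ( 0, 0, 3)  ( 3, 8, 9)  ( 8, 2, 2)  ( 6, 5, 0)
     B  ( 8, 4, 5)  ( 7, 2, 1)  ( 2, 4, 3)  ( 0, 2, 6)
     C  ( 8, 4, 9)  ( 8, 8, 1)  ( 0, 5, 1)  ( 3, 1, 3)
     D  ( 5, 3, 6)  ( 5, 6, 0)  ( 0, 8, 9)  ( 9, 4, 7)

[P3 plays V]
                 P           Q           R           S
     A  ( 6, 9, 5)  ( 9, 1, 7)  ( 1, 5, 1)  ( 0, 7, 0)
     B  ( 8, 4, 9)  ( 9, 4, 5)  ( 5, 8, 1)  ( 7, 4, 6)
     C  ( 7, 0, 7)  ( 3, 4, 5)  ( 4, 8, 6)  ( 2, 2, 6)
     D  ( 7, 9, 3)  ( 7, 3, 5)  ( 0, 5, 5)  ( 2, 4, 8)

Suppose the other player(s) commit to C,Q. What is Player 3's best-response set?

BR_3 = {Y}

u_3(X vs C,Q) = 3
u_3(Y vs C,Q) = 7
u_3(Z vs C,Q) = 1
u_3(W vs C,Q) = 1
u_3(V vs C,Q) = 5
max payoff 7 at {Y}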